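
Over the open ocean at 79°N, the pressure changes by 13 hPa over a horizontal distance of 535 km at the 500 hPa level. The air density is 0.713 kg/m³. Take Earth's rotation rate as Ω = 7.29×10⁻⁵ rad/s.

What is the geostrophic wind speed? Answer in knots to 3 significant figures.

46.3 knots

Coriolis parameter at 79°N:
f = 2Ω sin φ = 2 × 7.29×10⁻⁵ × sin 79° = 1.43×10⁻⁴ s⁻¹
Pressure gradient: |∂P/∂n| = 1300 Pa / 535000 m = 2.43×10⁻³ Pa/m
Geostrophic balance (pressure-gradient force = Coriolis force):
V_g = (1/(fρ)) |∂P/∂n| = 2.43×10⁻³ / (1.43×10⁻⁴ × 0.713) = 23.8 m/s
Converting: 23.8 m/s × 1.944 = 46.3 knots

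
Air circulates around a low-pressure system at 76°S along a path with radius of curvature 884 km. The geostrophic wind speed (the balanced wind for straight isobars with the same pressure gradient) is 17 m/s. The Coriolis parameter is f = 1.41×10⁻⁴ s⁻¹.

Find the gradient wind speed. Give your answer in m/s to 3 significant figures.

Around a low, centrifugal force acts outward with Coriolis, so pressure-gradient force balances both:
(1/ρ)|∂P/∂n| = fV + V²/R  →  V² + fR·V − fR·V_g = 0
With fR = 1.41×10⁻⁴ × 884×10³ m = 125 m/s:
V = [−fR + √((fR)² + 4 fR V_g)]/2 = [−125 + √(125² + 4×125×17)]/2 = 15.2 m/s
Subgeostrophic (V < V_g = 17 m/s), as expected around a low.

15.2 m/s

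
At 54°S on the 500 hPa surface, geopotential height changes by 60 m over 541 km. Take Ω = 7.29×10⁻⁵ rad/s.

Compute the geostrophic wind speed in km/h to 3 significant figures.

33.2 km/h

Coriolis parameter at 54°S:
f = 2Ω sin φ = 2 × 7.29×10⁻⁵ × sin 54° = 1.18×10⁻⁴ s⁻¹
Height gradient: |∂Z/∂n| = 60 m / 541000 m = 1.11×10⁻⁴
On a pressure surface, geostrophic balance gives V_g = (g/f)|∂Z/∂n|:
V_g = 9.81 × 1.11×10⁻⁴ / 1.18×10⁻⁴ = 9.22 m/s
Converting: 9.22 m/s × 3.6 = 33.2 km/h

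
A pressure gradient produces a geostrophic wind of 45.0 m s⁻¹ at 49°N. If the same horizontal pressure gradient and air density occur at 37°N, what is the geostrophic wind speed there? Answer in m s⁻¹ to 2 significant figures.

With the same pressure gradient and density, V_g ∝ 1/f ∝ 1/sin φ.
V₂ = V₁ · sin φ₁ / sin φ₂ = 45.0 × sin 49° / sin 37°
V₂ = 45.0 × 0.7547/0.6018 = 56 m s⁻¹

56 m s⁻¹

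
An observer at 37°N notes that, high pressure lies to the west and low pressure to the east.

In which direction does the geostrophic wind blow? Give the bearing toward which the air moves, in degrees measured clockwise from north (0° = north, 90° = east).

The pressure-gradient force points toward the east (bearing 090°).
Geostrophic balance: in the Northern Hemisphere the Coriolis force deflects motion to the right, so the geostrophic wind blows 90° to the right of the pressure-gradient force (low pressure on the left).
Rotating 090° by 90° clockwise gives 180° — the wind blows toward the south.

180°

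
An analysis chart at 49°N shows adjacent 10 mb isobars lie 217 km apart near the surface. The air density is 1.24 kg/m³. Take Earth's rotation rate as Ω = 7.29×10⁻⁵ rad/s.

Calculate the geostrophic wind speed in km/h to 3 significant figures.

122 km/h

Coriolis parameter at 49°N:
f = 2Ω sin φ = 2 × 7.29×10⁻⁵ × sin 49° = 1.10×10⁻⁴ s⁻¹
Pressure gradient: |∂P/∂n| = 1000 Pa / 217000 m = 4.61×10⁻³ Pa/m
Geostrophic balance (pressure-gradient force = Coriolis force):
V_g = (1/(fρ)) |∂P/∂n| = 4.61×10⁻³ / (1.10×10⁻⁴ × 1.24) = 33.8 m/s
Converting: 33.8 m/s × 3.6 = 122 km/h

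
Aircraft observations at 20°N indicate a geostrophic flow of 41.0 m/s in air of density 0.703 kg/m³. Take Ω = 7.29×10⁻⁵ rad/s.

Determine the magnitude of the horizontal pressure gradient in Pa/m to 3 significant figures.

Coriolis parameter at 20°N:
f = 2Ω sin φ = 2 × 7.29×10⁻⁵ × sin 20° = 4.99×10⁻⁵ s⁻¹
Geostrophic balance rearranged: |∂P/∂n| = f ρ V_g
|∂P/∂n| = 4.99×10⁻⁵ × 0.703 × 41.0 = 1.44×10⁻³ Pa/m

1.44×10⁻³ Pa/m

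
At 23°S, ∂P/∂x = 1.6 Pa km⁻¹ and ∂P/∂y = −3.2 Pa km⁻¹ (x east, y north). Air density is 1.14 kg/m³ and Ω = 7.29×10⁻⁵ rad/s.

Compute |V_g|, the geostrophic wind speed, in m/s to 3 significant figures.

55.1 m/s

Coriolis parameter at 23°S:
f = 2Ω sin φ = 2 × 7.29×10⁻⁵ × sin 23° = 5.70×10⁻⁵ s⁻¹
In the Southern Hemisphere f is negative: f = −5.70×10⁻⁵ s⁻¹.
Component geostrophic relations (x east, y north):
u_g = −(1/(fρ)) ∂P/∂y,  v_g = (1/(fρ)) ∂P/∂x
u_g = −(−3.2×10⁻³)/(−5.70×10⁻⁵ × 1.14) = −49.3 m/s;  v_g = (1.6×10⁻³)/(−5.70×10⁻⁵ × 1.14) = −24.6 m/s
|V_g| = √(u_g² + v_g²) = 55.1 m/s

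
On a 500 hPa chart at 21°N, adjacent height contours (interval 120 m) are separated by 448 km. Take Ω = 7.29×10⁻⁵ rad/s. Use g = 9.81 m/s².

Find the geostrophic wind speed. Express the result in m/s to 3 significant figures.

Coriolis parameter at 21°N:
f = 2Ω sin φ = 2 × 7.29×10⁻⁵ × sin 21° = 5.23×10⁻⁵ s⁻¹
Height gradient: |∂Z/∂n| = 120 m / 448000 m = 2.68×10⁻⁴
On a pressure surface, geostrophic balance gives V_g = (g/f)|∂Z/∂n|:
V_g = 9.81 × 2.68×10⁻⁴ / 5.23×10⁻⁵ = 50.3 m/s

50.3 m/s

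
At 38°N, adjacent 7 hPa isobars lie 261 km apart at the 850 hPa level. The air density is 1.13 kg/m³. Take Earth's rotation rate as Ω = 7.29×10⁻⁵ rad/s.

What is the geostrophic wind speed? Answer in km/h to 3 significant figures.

95.2 km/h

Coriolis parameter at 38°N:
f = 2Ω sin φ = 2 × 7.29×10⁻⁵ × sin 38° = 8.98×10⁻⁵ s⁻¹
Pressure gradient: |∂P/∂n| = 700 Pa / 261000 m = 2.68×10⁻³ Pa/m
Geostrophic balance (pressure-gradient force = Coriolis force):
V_g = (1/(fρ)) |∂P/∂n| = 2.68×10⁻³ / (8.98×10⁻⁵ × 1.13) = 26.4 m/s
Converting: 26.4 m/s × 3.6 = 95.2 km/h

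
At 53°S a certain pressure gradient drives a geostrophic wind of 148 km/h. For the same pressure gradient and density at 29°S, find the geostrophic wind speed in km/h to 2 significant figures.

With the same pressure gradient and density, V_g ∝ 1/f ∝ 1/sin φ.
V₂ = V₁ · sin φ₁ / sin φ₂ = 148 × sin 53° / sin 29°
V₂ = 148 × 0.7986/0.4848 = 240 km/h

240 km/h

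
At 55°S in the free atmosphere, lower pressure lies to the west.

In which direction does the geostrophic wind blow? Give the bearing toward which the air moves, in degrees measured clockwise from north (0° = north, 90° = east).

180°

The pressure-gradient force points toward the west (bearing 270°).
Geostrophic balance: in the Southern Hemisphere the Coriolis force deflects motion to the left, so the geostrophic wind blows 90° to the left of the pressure-gradient force (low pressure on the right).
Rotating 270° by 90° counterclockwise gives 180° — the wind blows toward the south.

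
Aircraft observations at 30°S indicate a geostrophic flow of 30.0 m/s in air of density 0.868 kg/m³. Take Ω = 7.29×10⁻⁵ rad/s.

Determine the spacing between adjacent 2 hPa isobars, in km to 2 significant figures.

110 km

Coriolis parameter at 30°S:
f = 2Ω sin φ = 2 × 7.29×10⁻⁵ × sin 30° = 7.29×10⁻⁵ s⁻¹
Geostrophic balance rearranged: |∂P/∂n| = f ρ V_g
|∂P/∂n| = 7.29×10⁻⁵ × 0.868 × 30.0 = 1.90×10⁻³ Pa/m
Isobar spacing: Δn = ΔP/|∂P/∂n| = 200 Pa / 1.90×10⁻³ Pa/m = 105357 m ≈ 110 km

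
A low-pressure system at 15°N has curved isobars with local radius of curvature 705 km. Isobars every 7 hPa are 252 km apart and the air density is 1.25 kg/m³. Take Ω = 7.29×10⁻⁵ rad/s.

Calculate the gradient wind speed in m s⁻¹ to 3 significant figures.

28.5 m s⁻¹

Coriolis parameter at 15°N:
f = 2Ω sin φ = 2 × 7.29×10⁻⁵ × sin 15° = 3.77×10⁻⁵ s⁻¹
Pressure gradient: |∂P/∂n| = 700 Pa / 252000 m = 2.78×10⁻³ Pa/m
Geostrophic speed: V_g = |∂P/∂n|/(fρ) = 2.78×10⁻³/(3.77×10⁻⁵ × 1.25) = 58.9 m/s
Around a low, centrifugal force acts outward with Coriolis, so pressure-gradient force balances both:
(1/ρ)|∂P/∂n| = fV + V²/R  →  V² + fR·V − fR·V_g = 0
With fR = 3.77×10⁻⁵ × 705×10³ m = 26.6 m/s:
V = [−fR + √((fR)² + 4 fR V_g)]/2 = [−26.6 + √(26.6² + 4×26.6×58.9)]/2 = 28.5 m/s
Subgeostrophic (V < V_g = 58.9 m/s), as expected around a low.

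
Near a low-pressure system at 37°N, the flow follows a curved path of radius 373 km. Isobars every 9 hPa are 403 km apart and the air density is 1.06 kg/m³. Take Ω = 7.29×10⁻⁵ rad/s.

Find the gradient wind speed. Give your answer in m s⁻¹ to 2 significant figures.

Coriolis parameter at 37°N:
f = 2Ω sin φ = 2 × 7.29×10⁻⁵ × sin 37° = 8.77×10⁻⁵ s⁻¹
Pressure gradient: |∂P/∂n| = 900 Pa / 403000 m = 2.23×10⁻³ Pa/m
Geostrophic speed: V_g = |∂P/∂n|/(fρ) = 2.23×10⁻³/(8.77×10⁻⁵ × 1.06) = 24.0 m/s
Around a low, centrifugal force acts outward with Coriolis, so pressure-gradient force balances both:
(1/ρ)|∂P/∂n| = fV + V²/R  →  V² + fR·V − fR·V_g = 0
With fR = 8.77×10⁻⁵ × 373×10³ m = 32.7 m/s:
V = [−fR + √((fR)² + 4 fR V_g)]/2 = [−32.7 + √(32.7² + 4×32.7×24)]/2 = 16.1 m/s
Subgeostrophic (V < V_g = 24 m/s), as expected around a low.

16 m s⁻¹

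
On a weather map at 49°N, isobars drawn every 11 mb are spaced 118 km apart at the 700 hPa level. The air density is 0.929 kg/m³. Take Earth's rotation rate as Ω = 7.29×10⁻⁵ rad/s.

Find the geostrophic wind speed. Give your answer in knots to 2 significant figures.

180 knots

Coriolis parameter at 49°N:
f = 2Ω sin φ = 2 × 7.29×10⁻⁵ × sin 49° = 1.10×10⁻⁴ s⁻¹
Pressure gradient: |∂P/∂n| = 1100 Pa / 118000 m = 9.32×10⁻³ Pa/m
Geostrophic balance (pressure-gradient force = Coriolis force):
V_g = (1/(fρ)) |∂P/∂n| = 9.32×10⁻³ / (1.10×10⁻⁴ × 0.929) = 91.2 m/s
Converting: 91.2 m/s × 1.944 = 180 knots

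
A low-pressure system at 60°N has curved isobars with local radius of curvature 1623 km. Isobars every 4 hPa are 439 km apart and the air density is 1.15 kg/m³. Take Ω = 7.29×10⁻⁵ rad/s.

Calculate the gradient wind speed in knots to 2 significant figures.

12 knots

Coriolis parameter at 60°N:
f = 2Ω sin φ = 2 × 7.29×10⁻⁵ × sin 60° = 1.26×10⁻⁴ s⁻¹
Pressure gradient: |∂P/∂n| = 400 Pa / 439000 m = 9.11×10⁻⁴ Pa/m
Geostrophic speed: V_g = |∂P/∂n|/(fρ) = 9.11×10⁻⁴/(1.26×10⁻⁴ × 1.15) = 6.27 m/s
Around a low, centrifugal force acts outward with Coriolis, so pressure-gradient force balances both:
(1/ρ)|∂P/∂n| = fV + V²/R  →  V² + fR·V − fR·V_g = 0
With fR = 1.26×10⁻⁴ × 1623×10³ m = 205 m/s:
V = [−fR + √((fR)² + 4 fR V_g)]/2 = [−205 + √(205² + 4×205×6.27)]/2 = 6.09 m/s
Subgeostrophic (V < V_g = 6.27 m/s), as expected around a low.
Converting: 6.09 m/s × 1.944 = 12 knots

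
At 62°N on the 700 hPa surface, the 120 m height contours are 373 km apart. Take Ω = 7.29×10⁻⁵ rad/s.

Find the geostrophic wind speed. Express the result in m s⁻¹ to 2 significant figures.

Coriolis parameter at 62°N:
f = 2Ω sin φ = 2 × 7.29×10⁻⁵ × sin 62° = 1.29×10⁻⁴ s⁻¹
Height gradient: |∂Z/∂n| = 120 m / 373000 m = 3.22×10⁻⁴
On a pressure surface, geostrophic balance gives V_g = (g/f)|∂Z/∂n|:
V_g = 9.81 × 3.22×10⁻⁴ / 1.29×10⁻⁴ = 24.5 m/s

25 m s⁻¹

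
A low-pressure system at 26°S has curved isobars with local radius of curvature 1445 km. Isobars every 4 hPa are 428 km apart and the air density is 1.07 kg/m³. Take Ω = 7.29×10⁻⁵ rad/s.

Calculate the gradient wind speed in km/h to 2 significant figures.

44 km/h

Coriolis parameter at 26°S:
f = 2Ω sin φ = 2 × 7.29×10⁻⁵ × sin 26° = 6.39×10⁻⁵ s⁻¹
Pressure gradient: |∂P/∂n| = 400 Pa / 428000 m = 9.35×10⁻⁴ Pa/m
Geostrophic speed: V_g = |∂P/∂n|/(fρ) = 9.35×10⁻⁴/(6.39×10⁻⁵ × 1.07) = 13.7 m/s
Around a low, centrifugal force acts outward with Coriolis, so pressure-gradient force balances both:
(1/ρ)|∂P/∂n| = fV + V²/R  →  V² + fR·V − fR·V_g = 0
With fR = 6.39×10⁻⁵ × 1445×10³ m = 92.4 m/s:
V = [−fR + √((fR)² + 4 fR V_g)]/2 = [−92.4 + √(92.4² + 4×92.4×13.7)]/2 = 12.1 m/s
Subgeostrophic (V < V_g = 13.7 m/s), as expected around a low.
Converting: 12.1 m/s × 3.6 = 44 km/h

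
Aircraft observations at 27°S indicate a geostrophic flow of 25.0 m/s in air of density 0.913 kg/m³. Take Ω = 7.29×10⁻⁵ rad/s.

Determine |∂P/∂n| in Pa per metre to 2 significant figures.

1.5×10⁻³ Pa/m

Coriolis parameter at 27°S:
f = 2Ω sin φ = 2 × 7.29×10⁻⁵ × sin 27° = 6.62×10⁻⁵ s⁻¹
Geostrophic balance rearranged: |∂P/∂n| = f ρ V_g
|∂P/∂n| = 6.62×10⁻⁵ × 0.913 × 25.0 = 1.51×10⁻³ Pa/m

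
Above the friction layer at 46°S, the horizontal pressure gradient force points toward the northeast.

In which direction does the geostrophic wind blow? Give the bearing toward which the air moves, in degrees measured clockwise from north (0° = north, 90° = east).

315°

The pressure-gradient force points toward the northeast (bearing 045°).
Geostrophic balance: in the Southern Hemisphere the Coriolis force deflects motion to the left, so the geostrophic wind blows 90° to the left of the pressure-gradient force (low pressure on the right).
Rotating 045° by 90° counterclockwise gives 315° — the wind blows toward the northwest.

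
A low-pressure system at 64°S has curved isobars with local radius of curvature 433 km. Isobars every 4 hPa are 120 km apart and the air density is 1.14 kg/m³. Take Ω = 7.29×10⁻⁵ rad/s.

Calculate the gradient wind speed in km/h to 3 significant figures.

61.7 km/h

Coriolis parameter at 64°S:
f = 2Ω sin φ = 2 × 7.29×10⁻⁵ × sin 64° = 1.31×10⁻⁴ s⁻¹
Pressure gradient: |∂P/∂n| = 400 Pa / 120000 m = 3.33×10⁻³ Pa/m
Geostrophic speed: V_g = |∂P/∂n|/(fρ) = 3.33×10⁻³/(1.31×10⁻⁴ × 1.14) = 22.3 m/s
Around a low, centrifugal force acts outward with Coriolis, so pressure-gradient force balances both:
(1/ρ)|∂P/∂n| = fV + V²/R  →  V² + fR·V − fR·V_g = 0
With fR = 1.31×10⁻⁴ × 433×10³ m = 56.7 m/s:
V = [−fR + √((fR)² + 4 fR V_g)]/2 = [−56.7 + √(56.7² + 4×56.7×22.3)]/2 = 17.1 m/s
Subgeostrophic (V < V_g = 22.3 m/s), as expected around a low.
Converting: 17.1 m/s × 3.6 = 61.7 km/h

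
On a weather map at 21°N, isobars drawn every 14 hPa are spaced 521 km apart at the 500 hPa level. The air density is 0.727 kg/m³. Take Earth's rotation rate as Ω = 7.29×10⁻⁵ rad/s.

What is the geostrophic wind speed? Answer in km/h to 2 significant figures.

Coriolis parameter at 21°N:
f = 2Ω sin φ = 2 × 7.29×10⁻⁵ × sin 21° = 5.23×10⁻⁵ s⁻¹
Pressure gradient: |∂P/∂n| = 1400 Pa / 521000 m = 2.69×10⁻³ Pa/m
Geostrophic balance (pressure-gradient force = Coriolis force):
V_g = (1/(fρ)) |∂P/∂n| = 2.69×10⁻³ / (5.23×10⁻⁵ × 0.727) = 70.7 m/s
Converting: 70.7 m/s × 3.6 = 250 km/h

250 km/h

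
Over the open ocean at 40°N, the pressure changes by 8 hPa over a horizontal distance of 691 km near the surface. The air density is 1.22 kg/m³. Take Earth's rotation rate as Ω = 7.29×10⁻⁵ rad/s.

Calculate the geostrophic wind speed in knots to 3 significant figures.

19.7 knots

Coriolis parameter at 40°N:
f = 2Ω sin φ = 2 × 7.29×10⁻⁵ × sin 40° = 9.37×10⁻⁵ s⁻¹
Pressure gradient: |∂P/∂n| = 800 Pa / 691000 m = 1.16×10⁻³ Pa/m
Geostrophic balance (pressure-gradient force = Coriolis force):
V_g = (1/(fρ)) |∂P/∂n| = 1.16×10⁻³ / (9.37×10⁻⁵ × 1.22) = 10.1 m/s
Converting: 10.1 m/s × 1.944 = 19.7 knots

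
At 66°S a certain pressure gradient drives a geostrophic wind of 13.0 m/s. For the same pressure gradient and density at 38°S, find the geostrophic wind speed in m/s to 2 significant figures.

With the same pressure gradient and density, V_g ∝ 1/f ∝ 1/sin φ.
V₂ = V₁ · sin φ₁ / sin φ₂ = 13.0 × sin 66° / sin 38°
V₂ = 13.0 × 0.9135/0.6157 = 19 m/s

19 m/s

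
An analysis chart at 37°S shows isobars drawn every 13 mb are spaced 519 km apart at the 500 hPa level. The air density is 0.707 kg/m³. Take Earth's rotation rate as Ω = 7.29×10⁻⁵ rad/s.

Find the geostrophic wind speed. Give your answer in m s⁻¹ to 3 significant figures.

Coriolis parameter at 37°S:
f = 2Ω sin φ = 2 × 7.29×10⁻⁵ × sin 37° = 8.77×10⁻⁵ s⁻¹
Pressure gradient: |∂P/∂n| = 1300 Pa / 519000 m = 2.50×10⁻³ Pa/m
Geostrophic balance (pressure-gradient force = Coriolis force):
V_g = (1/(fρ)) |∂P/∂n| = 2.50×10⁻³ / (8.77×10⁻⁵ × 0.707) = 40.4 m/s

40.4 m s⁻¹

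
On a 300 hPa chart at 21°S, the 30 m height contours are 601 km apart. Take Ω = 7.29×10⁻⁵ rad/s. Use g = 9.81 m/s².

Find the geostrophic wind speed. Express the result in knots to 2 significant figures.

18 knots

Coriolis parameter at 21°S:
f = 2Ω sin φ = 2 × 7.29×10⁻⁵ × sin 21° = 5.23×10⁻⁵ s⁻¹
Height gradient: |∂Z/∂n| = 30 m / 601000 m = 4.99×10⁻⁵
On a pressure surface, geostrophic balance gives V_g = (g/f)|∂Z/∂n|:
V_g = 9.81 × 4.99×10⁻⁵ / 5.23×10⁻⁵ = 9.37 m/s
Converting: 9.37 m/s × 1.944 = 18 knots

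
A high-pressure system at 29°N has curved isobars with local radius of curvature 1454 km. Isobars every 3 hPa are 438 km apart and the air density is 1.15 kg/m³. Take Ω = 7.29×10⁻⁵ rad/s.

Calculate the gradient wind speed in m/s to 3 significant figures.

Coriolis parameter at 29°N:
f = 2Ω sin φ = 2 × 7.29×10⁻⁵ × sin 29° = 7.07×10⁻⁵ s⁻¹
Pressure gradient: |∂P/∂n| = 300 Pa / 438000 m = 6.85×10⁻⁴ Pa/m
Geostrophic speed: V_g = |∂P/∂n|/(fρ) = 6.85×10⁻⁴/(7.07×10⁻⁵ × 1.15) = 8.43 m/s
Around a high, pressure-gradient force acts outward with centrifugal, so Coriolis balances both:
fV = (1/ρ)|∂P/∂n| + V²/R  →  V² − fR·V + fR·V_g = 0
With fR = 7.07×10⁻⁵ × 1454×10³ m = 103 m/s:
V = [fR − √((fR)² − 4 fR V_g)]/2 = [103 − √(103² − 4×103×8.43)]/2 = 9.26 m/s
Supergeostrophic (V > V_g = 8.43 m/s), as expected around a high.

9.26 m/s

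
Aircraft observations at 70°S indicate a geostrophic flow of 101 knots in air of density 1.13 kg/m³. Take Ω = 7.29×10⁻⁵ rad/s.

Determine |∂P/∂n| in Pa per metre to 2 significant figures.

Coriolis parameter at 70°S:
f = 2Ω sin φ = 2 × 7.29×10⁻⁵ × sin 70° = 1.37×10⁻⁴ s⁻¹
Wind speed in SI: 101 knots = 52.0 m/s
Geostrophic balance rearranged: |∂P/∂n| = f ρ V_g
|∂P/∂n| = 1.37×10⁻⁴ × 1.13 × 52.0 = 8.04×10⁻³ Pa/m

8.0×10⁻³ Pa/m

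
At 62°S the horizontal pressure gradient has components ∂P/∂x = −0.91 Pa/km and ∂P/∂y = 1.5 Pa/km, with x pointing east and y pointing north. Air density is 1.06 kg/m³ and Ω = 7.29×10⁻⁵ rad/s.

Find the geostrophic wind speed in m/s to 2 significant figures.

Coriolis parameter at 62°S:
f = 2Ω sin φ = 2 × 7.29×10⁻⁵ × sin 62° = 1.29×10⁻⁴ s⁻¹
In the Southern Hemisphere f is negative: f = −1.29×10⁻⁴ s⁻¹.
Component geostrophic relations (x east, y north):
u_g = −(1/(fρ)) ∂P/∂y,  v_g = (1/(fρ)) ∂P/∂x
u_g = −(1.5×10⁻³)/(−1.29×10⁻⁴ × 1.06) = 11.0 m/s;  v_g = (−0.91×10⁻³)/(−1.29×10⁻⁴ × 1.06) = 6.67 m/s
|V_g| = √(u_g² + v_g²) = 12.9 m/s

13 m/s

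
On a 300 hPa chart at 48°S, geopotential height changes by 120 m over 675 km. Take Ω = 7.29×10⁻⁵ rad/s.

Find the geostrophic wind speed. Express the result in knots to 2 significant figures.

Coriolis parameter at 48°S:
f = 2Ω sin φ = 2 × 7.29×10⁻⁵ × sin 48° = 1.08×10⁻⁴ s⁻¹
Height gradient: |∂Z/∂n| = 120 m / 675000 m = 1.78×10⁻⁴
On a pressure surface, geostrophic balance gives V_g = (g/f)|∂Z/∂n|:
V_g = 9.81 × 1.78×10⁻⁴ / 1.08×10⁻⁴ = 16.1 m/s
Converting: 16.1 m/s × 1.944 = 31 knots

31 knots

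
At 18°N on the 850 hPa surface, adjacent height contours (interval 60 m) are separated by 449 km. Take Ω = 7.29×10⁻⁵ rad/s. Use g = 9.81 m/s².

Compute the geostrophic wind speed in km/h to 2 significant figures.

Coriolis parameter at 18°N:
f = 2Ω sin φ = 2 × 7.29×10⁻⁵ × sin 18° = 4.51×10⁻⁵ s⁻¹
Height gradient: |∂Z/∂n| = 60 m / 449000 m = 1.34×10⁻⁴
On a pressure surface, geostrophic balance gives V_g = (g/f)|∂Z/∂n|:
V_g = 9.81 × 1.34×10⁻⁴ / 4.51×10⁻⁵ = 29.1 m/s
Converting: 29.1 m/s × 3.6 = 100 km/h

100 km/h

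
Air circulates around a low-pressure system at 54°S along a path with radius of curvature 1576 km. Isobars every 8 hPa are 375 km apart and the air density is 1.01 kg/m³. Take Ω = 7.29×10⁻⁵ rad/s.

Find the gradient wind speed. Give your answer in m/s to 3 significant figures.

Coriolis parameter at 54°S:
f = 2Ω sin φ = 2 × 7.29×10⁻⁵ × sin 54° = 1.18×10⁻⁴ s⁻¹
Pressure gradient: |∂P/∂n| = 800 Pa / 375000 m = 2.13×10⁻³ Pa/m
Geostrophic speed: V_g = |∂P/∂n|/(fρ) = 2.13×10⁻³/(1.18×10⁻⁴ × 1.01) = 17.9 m/s
Around a low, centrifugal force acts outward with Coriolis, so pressure-gradient force balances both:
(1/ρ)|∂P/∂n| = fV + V²/R  →  V² + fR·V − fR·V_g = 0
With fR = 1.18×10⁻⁴ × 1576×10³ m = 186 m/s:
V = [−fR + √((fR)² + 4 fR V_g)]/2 = [−186 + √(186² + 4×186×17.9)]/2 = 16.5 m/s
Subgeostrophic (V < V_g = 17.9 m/s), as expected around a low.

16.5 m/s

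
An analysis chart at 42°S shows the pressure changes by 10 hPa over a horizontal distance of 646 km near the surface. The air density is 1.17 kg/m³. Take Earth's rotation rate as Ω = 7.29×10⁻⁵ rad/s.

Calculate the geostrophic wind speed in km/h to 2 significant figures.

Coriolis parameter at 42°S:
f = 2Ω sin φ = 2 × 7.29×10⁻⁵ × sin 42° = 9.76×10⁻⁵ s⁻¹
Pressure gradient: |∂P/∂n| = 1000 Pa / 646000 m = 1.55×10⁻³ Pa/m
Geostrophic balance (pressure-gradient force = Coriolis force):
V_g = (1/(fρ)) |∂P/∂n| = 1.55×10⁻³ / (9.76×10⁻⁵ × 1.17) = 13.6 m/s
Converting: 13.6 m/s × 3.6 = 49 km/h

49 km/h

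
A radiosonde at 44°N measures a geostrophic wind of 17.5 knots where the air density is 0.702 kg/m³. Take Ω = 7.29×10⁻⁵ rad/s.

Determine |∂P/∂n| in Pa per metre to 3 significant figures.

6.40×10⁻⁴ Pa/m

Coriolis parameter at 44°N:
f = 2Ω sin φ = 2 × 7.29×10⁻⁵ × sin 44° = 1.01×10⁻⁴ s⁻¹
Wind speed in SI: 17.5 knots = 9.00 m/s
Geostrophic balance rearranged: |∂P/∂n| = f ρ V_g
|∂P/∂n| = 1.01×10⁻⁴ × 0.702 × 9.00 = 6.40×10⁻⁴ Pa/m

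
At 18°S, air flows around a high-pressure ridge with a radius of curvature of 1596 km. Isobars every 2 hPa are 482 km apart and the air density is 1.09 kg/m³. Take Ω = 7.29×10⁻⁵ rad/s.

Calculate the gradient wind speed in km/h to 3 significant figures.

Coriolis parameter at 18°S:
f = 2Ω sin φ = 2 × 7.29×10⁻⁵ × sin 18° = 4.51×10⁻⁵ s⁻¹
Pressure gradient: |∂P/∂n| = 200 Pa / 482000 m = 4.15×10⁻⁴ Pa/m
Geostrophic speed: V_g = |∂P/∂n|/(fρ) = 4.15×10⁻⁴/(4.51×10⁻⁵ × 1.09) = 8.45 m/s
Around a high, pressure-gradient force acts outward with centrifugal, so Coriolis balances both:
fV = (1/ρ)|∂P/∂n| + V²/R  →  V² − fR·V + fR·V_g = 0
With fR = 4.51×10⁻⁵ × 1596×10³ m = 71.9 m/s:
V = [fR − √((fR)² − 4 fR V_g)]/2 = [71.9 − √(71.9² − 4×71.9×8.45)]/2 = 9.78 m/s
Supergeostrophic (V > V_g = 8.45 m/s), as expected around a high.
Converting: 9.78 m/s × 3.6 = 35.2 km/h

35.2 km/h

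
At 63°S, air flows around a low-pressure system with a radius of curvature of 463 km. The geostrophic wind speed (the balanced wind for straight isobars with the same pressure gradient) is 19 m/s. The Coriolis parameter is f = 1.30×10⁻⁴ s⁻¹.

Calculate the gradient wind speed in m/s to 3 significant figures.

15.2 m/s

Around a low, centrifugal force acts outward with Coriolis, so pressure-gradient force balances both:
(1/ρ)|∂P/∂n| = fV + V²/R  →  V² + fR·V − fR·V_g = 0
With fR = 1.30×10⁻⁴ × 463×10³ m = 60.2 m/s:
V = [−fR + √((fR)² + 4 fR V_g)]/2 = [−60.2 + √(60.2² + 4×60.2×19)]/2 = 15.2 m/s
Subgeostrophic (V < V_g = 19 m/s), as expected around a low.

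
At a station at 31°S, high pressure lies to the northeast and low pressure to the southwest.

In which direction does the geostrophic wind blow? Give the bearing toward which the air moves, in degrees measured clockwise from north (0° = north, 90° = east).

135°

The pressure-gradient force points toward the southwest (bearing 225°).
Geostrophic balance: in the Southern Hemisphere the Coriolis force deflects motion to the left, so the geostrophic wind blows 90° to the left of the pressure-gradient force (low pressure on the right).
Rotating 225° by 90° counterclockwise gives 135° — the wind blows toward the southeast.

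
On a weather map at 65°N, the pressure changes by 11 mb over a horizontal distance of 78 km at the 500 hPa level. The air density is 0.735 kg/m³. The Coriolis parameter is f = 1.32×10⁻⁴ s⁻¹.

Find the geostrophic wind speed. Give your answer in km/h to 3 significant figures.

523 km/h

Pressure gradient: |∂P/∂n| = 1100 Pa / 78000 m = 1.41×10⁻² Pa/m
Geostrophic balance (pressure-gradient force = Coriolis force):
V_g = (1/(fρ)) |∂P/∂n| = 1.41×10⁻² / (1.32×10⁻⁴ × 0.735) = 145 m/s
Converting: 145 m/s × 3.6 = 523 km/h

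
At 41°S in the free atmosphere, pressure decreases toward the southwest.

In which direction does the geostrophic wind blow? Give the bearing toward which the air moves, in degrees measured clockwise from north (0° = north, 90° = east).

The pressure-gradient force points toward the southwest (bearing 225°).
Geostrophic balance: in the Southern Hemisphere the Coriolis force deflects motion to the left, so the geostrophic wind blows 90° to the left of the pressure-gradient force (low pressure on the right).
Rotating 225° by 90° counterclockwise gives 135° — the wind blows toward the southeast.

135°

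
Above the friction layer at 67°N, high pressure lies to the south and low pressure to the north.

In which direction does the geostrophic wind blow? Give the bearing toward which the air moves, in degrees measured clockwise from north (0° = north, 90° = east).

The pressure-gradient force points toward the north (bearing 000°).
Geostrophic balance: in the Northern Hemisphere the Coriolis force deflects motion to the right, so the geostrophic wind blows 90° to the right of the pressure-gradient force (low pressure on the left).
Rotating 000° by 90° clockwise gives 090° — the wind blows toward the east.

090°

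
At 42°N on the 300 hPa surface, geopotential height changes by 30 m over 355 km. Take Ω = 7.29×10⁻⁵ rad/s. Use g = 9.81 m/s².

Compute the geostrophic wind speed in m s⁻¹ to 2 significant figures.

8.5 m s⁻¹

Coriolis parameter at 42°N:
f = 2Ω sin φ = 2 × 7.29×10⁻⁵ × sin 42° = 9.76×10⁻⁵ s⁻¹
Height gradient: |∂Z/∂n| = 30 m / 355000 m = 8.45×10⁻⁵
On a pressure surface, geostrophic balance gives V_g = (g/f)|∂Z/∂n|:
V_g = 9.81 × 8.45×10⁻⁵ / 9.76×10⁻⁵ = 8.50 m/s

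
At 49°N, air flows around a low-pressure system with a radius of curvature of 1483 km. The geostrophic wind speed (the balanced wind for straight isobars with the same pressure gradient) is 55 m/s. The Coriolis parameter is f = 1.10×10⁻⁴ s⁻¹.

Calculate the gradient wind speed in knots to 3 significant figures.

84.4 knots

Around a low, centrifugal force acts outward with Coriolis, so pressure-gradient force balances both:
(1/ρ)|∂P/∂n| = fV + V²/R  →  V² + fR·V − fR·V_g = 0
With fR = 1.10×10⁻⁴ × 1483×10³ m = 163 m/s:
V = [−fR + √((fR)² + 4 fR V_g)]/2 = [−163 + √(163² + 4×163×55)]/2 = 43.4 m/s
Subgeostrophic (V < V_g = 55 m/s), as expected around a low.
Converting: 43.4 m/s × 1.944 = 84.4 knots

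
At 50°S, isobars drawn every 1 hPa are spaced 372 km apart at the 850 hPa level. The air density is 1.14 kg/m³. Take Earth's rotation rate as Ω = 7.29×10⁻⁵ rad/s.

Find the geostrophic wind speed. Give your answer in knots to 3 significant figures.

Coriolis parameter at 50°S:
f = 2Ω sin φ = 2 × 7.29×10⁻⁵ × sin 50° = 1.12×10⁻⁴ s⁻¹
Pressure gradient: |∂P/∂n| = 100 Pa / 372000 m = 2.69×10⁻⁴ Pa/m
Geostrophic balance (pressure-gradient force = Coriolis force):
V_g = (1/(fρ)) |∂P/∂n| = 2.69×10⁻⁴ / (1.12×10⁻⁴ × 1.14) = 2.11 m/s
Converting: 2.11 m/s × 1.944 = 4.10 knots

4.10 knots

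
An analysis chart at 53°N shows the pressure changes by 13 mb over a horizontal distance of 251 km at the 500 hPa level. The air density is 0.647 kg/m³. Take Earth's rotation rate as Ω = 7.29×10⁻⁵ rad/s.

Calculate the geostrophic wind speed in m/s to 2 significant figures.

69 m/s

Coriolis parameter at 53°N:
f = 2Ω sin φ = 2 × 7.29×10⁻⁵ × sin 53° = 1.16×10⁻⁴ s⁻¹
Pressure gradient: |∂P/∂n| = 1300 Pa / 251000 m = 5.18×10⁻³ Pa/m
Geostrophic balance (pressure-gradient force = Coriolis force):
V_g = (1/(fρ)) |∂P/∂n| = 5.18×10⁻³ / (1.16×10⁻⁴ × 0.647) = 68.7 m/s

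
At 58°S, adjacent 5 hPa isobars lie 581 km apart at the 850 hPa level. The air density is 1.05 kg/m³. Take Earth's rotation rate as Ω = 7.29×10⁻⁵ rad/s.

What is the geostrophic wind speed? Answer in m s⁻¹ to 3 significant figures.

Coriolis parameter at 58°S:
f = 2Ω sin φ = 2 × 7.29×10⁻⁵ × sin 58° = 1.24×10⁻⁴ s⁻¹
Pressure gradient: |∂P/∂n| = 500 Pa / 581000 m = 8.61×10⁻⁴ Pa/m
Geostrophic balance (pressure-gradient force = Coriolis force):
V_g = (1/(fρ)) |∂P/∂n| = 8.61×10⁻⁴ / (1.24×10⁻⁴ × 1.05) = 6.63 m/s

6.63 m s⁻¹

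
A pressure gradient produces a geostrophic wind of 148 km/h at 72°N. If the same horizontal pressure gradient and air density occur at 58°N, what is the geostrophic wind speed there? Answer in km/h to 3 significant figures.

166 km/h

With the same pressure gradient and density, V_g ∝ 1/f ∝ 1/sin φ.
V₂ = V₁ · sin φ₁ / sin φ₂ = 148 × sin 72° / sin 58°
V₂ = 148 × 0.9511/0.8480 = 166 km/h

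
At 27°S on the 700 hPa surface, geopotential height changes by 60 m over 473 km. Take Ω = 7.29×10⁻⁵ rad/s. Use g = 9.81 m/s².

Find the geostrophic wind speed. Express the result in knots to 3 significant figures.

36.5 knots

Coriolis parameter at 27°S:
f = 2Ω sin φ = 2 × 7.29×10⁻⁵ × sin 27° = 6.62×10⁻⁵ s⁻¹
Height gradient: |∂Z/∂n| = 60 m / 473000 m = 1.27×10⁻⁴
On a pressure surface, geostrophic balance gives V_g = (g/f)|∂Z/∂n|:
V_g = 9.81 × 1.27×10⁻⁴ / 6.62×10⁻⁵ = 18.8 m/s
Converting: 18.8 m/s × 1.944 = 36.5 knots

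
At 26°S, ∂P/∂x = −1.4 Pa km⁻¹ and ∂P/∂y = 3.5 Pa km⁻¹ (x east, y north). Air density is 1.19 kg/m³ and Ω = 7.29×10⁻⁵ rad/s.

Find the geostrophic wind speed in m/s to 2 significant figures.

50 m/s

Coriolis parameter at 26°S:
f = 2Ω sin φ = 2 × 7.29×10⁻⁵ × sin 26° = 6.39×10⁻⁵ s⁻¹
In the Southern Hemisphere f is negative: f = −6.39×10⁻⁵ s⁻¹.
Component geostrophic relations (x east, y north):
u_g = −(1/(fρ)) ∂P/∂y,  v_g = (1/(fρ)) ∂P/∂x
u_g = −(3.5×10⁻³)/(−6.39×10⁻⁵ × 1.19) = 46.0 m/s;  v_g = (−1.4×10⁻³)/(−6.39×10⁻⁵ × 1.19) = 18.4 m/s
|V_g| = √(u_g² + v_g²) = 49.6 m/s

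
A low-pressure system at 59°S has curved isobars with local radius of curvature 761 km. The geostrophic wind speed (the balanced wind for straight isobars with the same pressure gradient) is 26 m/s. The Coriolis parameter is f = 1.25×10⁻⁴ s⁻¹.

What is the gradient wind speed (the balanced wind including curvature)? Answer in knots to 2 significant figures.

Around a low, centrifugal force acts outward with Coriolis, so pressure-gradient force balances both:
(1/ρ)|∂P/∂n| = fV + V²/R  →  V² + fR·V − fR·V_g = 0
With fR = 1.25×10⁻⁴ × 761×10³ m = 95.1 m/s:
V = [−fR + √((fR)² + 4 fR V_g)]/2 = [−95.1 + √(95.1² + 4×95.1×26)]/2 = 21.3 m/s
Subgeostrophic (V < V_g = 26 m/s), as expected around a low.
Converting: 21.3 m/s × 1.944 = 41 knots

41 knots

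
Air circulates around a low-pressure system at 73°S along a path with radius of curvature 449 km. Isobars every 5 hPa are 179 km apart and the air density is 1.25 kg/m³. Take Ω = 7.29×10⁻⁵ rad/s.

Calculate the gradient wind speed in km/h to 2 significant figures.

Coriolis parameter at 73°S:
f = 2Ω sin φ = 2 × 7.29×10⁻⁵ × sin 73° = 1.39×10⁻⁴ s⁻¹
Pressure gradient: |∂P/∂n| = 500 Pa / 179000 m = 2.79×10⁻³ Pa/m
Geostrophic speed: V_g = |∂P/∂n|/(fρ) = 2.79×10⁻³/(1.39×10⁻⁴ × 1.25) = 16.0 m/s
Around a low, centrifugal force acts outward with Coriolis, so pressure-gradient force balances both:
(1/ρ)|∂P/∂n| = fV + V²/R  →  V² + fR·V − fR·V_g = 0
With fR = 1.39×10⁻⁴ × 449×10³ m = 62.6 m/s:
V = [−fR + √((fR)² + 4 fR V_g)]/2 = [−62.6 + √(62.6² + 4×62.6×16)]/2 = 13.2 m/s
Subgeostrophic (V < V_g = 16 m/s), as expected around a low.
Converting: 13.2 m/s × 3.6 = 48 km/h

48 km/h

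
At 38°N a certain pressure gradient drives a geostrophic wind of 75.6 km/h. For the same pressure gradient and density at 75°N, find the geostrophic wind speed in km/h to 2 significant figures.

48 km/h

With the same pressure gradient and density, V_g ∝ 1/f ∝ 1/sin φ.
V₂ = V₁ · sin φ₁ / sin φ₂ = 75.6 × sin 38° / sin 75°
V₂ = 75.6 × 0.6157/0.9659 = 48 km/h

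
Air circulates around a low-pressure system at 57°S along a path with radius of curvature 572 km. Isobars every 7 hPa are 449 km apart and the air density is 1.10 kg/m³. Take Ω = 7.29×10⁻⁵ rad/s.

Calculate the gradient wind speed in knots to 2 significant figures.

Coriolis parameter at 57°S:
f = 2Ω sin φ = 2 × 7.29×10⁻⁵ × sin 57° = 1.22×10⁻⁴ s⁻¹
Pressure gradient: |∂P/∂n| = 700 Pa / 449000 m = 1.56×10⁻³ Pa/m
Geostrophic speed: V_g = |∂P/∂n|/(fρ) = 1.56×10⁻³/(1.22×10⁻⁴ × 1.10) = 11.6 m/s
Around a low, centrifugal force acts outward with Coriolis, so pressure-gradient force balances both:
(1/ρ)|∂P/∂n| = fV + V²/R  →  V² + fR·V − fR·V_g = 0
With fR = 1.22×10⁻⁴ × 572×10³ m = 69.9 m/s:
V = [−fR + √((fR)² + 4 fR V_g)]/2 = [−69.9 + √(69.9² + 4×69.9×11.6)]/2 = 10.1 m/s
Subgeostrophic (V < V_g = 11.6 m/s), as expected around a low.
Converting: 10.1 m/s × 1.944 = 20 knots

20 knots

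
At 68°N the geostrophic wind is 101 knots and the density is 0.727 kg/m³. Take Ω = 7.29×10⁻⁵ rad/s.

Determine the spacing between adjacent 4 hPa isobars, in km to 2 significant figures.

78 km

Coriolis parameter at 68°N:
f = 2Ω sin φ = 2 × 7.29×10⁻⁵ × sin 68° = 1.35×10⁻⁴ s⁻¹
Wind speed in SI: 101 knots = 52.0 m/s
Geostrophic balance rearranged: |∂P/∂n| = f ρ V_g
|∂P/∂n| = 1.35×10⁻⁴ × 0.727 × 52.0 = 5.11×10⁻³ Pa/m
Isobar spacing: Δn = ΔP/|∂P/∂n| = 400 Pa / 5.11×10⁻³ Pa/m = 78333 m ≈ 78 km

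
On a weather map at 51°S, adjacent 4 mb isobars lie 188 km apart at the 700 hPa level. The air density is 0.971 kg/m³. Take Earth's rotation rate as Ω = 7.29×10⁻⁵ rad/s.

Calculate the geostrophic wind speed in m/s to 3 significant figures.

Coriolis parameter at 51°S:
f = 2Ω sin φ = 2 × 7.29×10⁻⁵ × sin 51° = 1.13×10⁻⁴ s⁻¹
Pressure gradient: |∂P/∂n| = 400 Pa / 188000 m = 2.13×10⁻³ Pa/m
Geostrophic balance (pressure-gradient force = Coriolis force):
V_g = (1/(fρ)) |∂P/∂n| = 2.13×10⁻³ / (1.13×10⁻⁴ × 0.971) = 19.3 m/s

19.3 m/s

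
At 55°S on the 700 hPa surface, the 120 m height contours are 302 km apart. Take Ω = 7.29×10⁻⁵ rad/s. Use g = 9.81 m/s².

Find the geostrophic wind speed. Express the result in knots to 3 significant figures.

63.4 knots

Coriolis parameter at 55°S:
f = 2Ω sin φ = 2 × 7.29×10⁻⁵ × sin 55° = 1.19×10⁻⁴ s⁻¹
Height gradient: |∂Z/∂n| = 120 m / 302000 m = 3.97×10⁻⁴
On a pressure surface, geostrophic balance gives V_g = (g/f)|∂Z/∂n|:
V_g = 9.81 × 3.97×10⁻⁴ / 1.19×10⁻⁴ = 32.6 m/s
Converting: 32.6 m/s × 1.944 = 63.4 knots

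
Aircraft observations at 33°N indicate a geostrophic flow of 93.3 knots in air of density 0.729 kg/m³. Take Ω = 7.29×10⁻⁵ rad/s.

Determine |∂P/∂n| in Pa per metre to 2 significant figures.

2.8×10⁻³ Pa/m

Coriolis parameter at 33°N:
f = 2Ω sin φ = 2 × 7.29×10⁻⁵ × sin 33° = 7.94×10⁻⁵ s⁻¹
Wind speed in SI: 93.3 knots = 48.0 m/s
Geostrophic balance rearranged: |∂P/∂n| = f ρ V_g
|∂P/∂n| = 7.94×10⁻⁵ × 0.729 × 48.0 = 2.78×10⁻³ Pa/m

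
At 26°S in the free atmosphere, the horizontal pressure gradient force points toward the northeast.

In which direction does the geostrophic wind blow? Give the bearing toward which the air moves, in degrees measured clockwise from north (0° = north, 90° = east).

The pressure-gradient force points toward the northeast (bearing 045°).
Geostrophic balance: in the Southern Hemisphere the Coriolis force deflects motion to the left, so the geostrophic wind blows 90° to the left of the pressure-gradient force (low pressure on the right).
Rotating 045° by 90° counterclockwise gives 315° — the wind blows toward the northwest.

315°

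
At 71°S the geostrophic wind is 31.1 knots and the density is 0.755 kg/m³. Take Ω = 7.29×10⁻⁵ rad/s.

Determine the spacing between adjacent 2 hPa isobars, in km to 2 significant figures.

Coriolis parameter at 71°S:
f = 2Ω sin φ = 2 × 7.29×10⁻⁵ × sin 71° = 1.38×10⁻⁴ s⁻¹
Wind speed in SI: 31.1 knots = 16.0 m/s
Geostrophic balance rearranged: |∂P/∂n| = f ρ V_g
|∂P/∂n| = 1.38×10⁻⁴ × 0.755 × 16.0 = 1.67×10⁻³ Pa/m
Isobar spacing: Δn = ΔP/|∂P/∂n| = 200 Pa / 1.67×10⁻³ Pa/m = 120104 m ≈ 120 km

120 km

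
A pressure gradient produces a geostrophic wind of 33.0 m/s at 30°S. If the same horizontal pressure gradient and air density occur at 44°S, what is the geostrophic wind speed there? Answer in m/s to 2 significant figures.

With the same pressure gradient and density, V_g ∝ 1/f ∝ 1/sin φ.
V₂ = V₁ · sin φ₁ / sin φ₂ = 33.0 × sin 30° / sin 44°
V₂ = 33.0 × 0.5000/0.6947 = 24 m/s

24 m/s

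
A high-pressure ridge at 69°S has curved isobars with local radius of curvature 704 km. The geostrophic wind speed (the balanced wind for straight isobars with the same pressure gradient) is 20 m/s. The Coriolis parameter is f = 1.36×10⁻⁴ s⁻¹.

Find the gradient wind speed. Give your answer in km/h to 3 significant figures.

Around a high, pressure-gradient force acts outward with centrifugal, so Coriolis balances both:
fV = (1/ρ)|∂P/∂n| + V²/R  →  V² − fR·V + fR·V_g = 0
With fR = 1.36×10⁻⁴ × 704×10³ m = 95.7 m/s:
V = [fR − √((fR)² − 4 fR V_g)]/2 = [95.7 − √(95.7² − 4×95.7×20)]/2 = 28.5 m/s
Supergeostrophic (V > V_g = 20 m/s), as expected around a high.
Converting: 28.5 m/s × 3.6 = 102 km/h

102 km/h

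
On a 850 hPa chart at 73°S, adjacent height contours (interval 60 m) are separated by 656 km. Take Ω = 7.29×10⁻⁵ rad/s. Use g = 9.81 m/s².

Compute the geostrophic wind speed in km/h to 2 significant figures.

Coriolis parameter at 73°S:
f = 2Ω sin φ = 2 × 7.29×10⁻⁵ × sin 73° = 1.39×10⁻⁴ s⁻¹
Height gradient: |∂Z/∂n| = 60 m / 656000 m = 9.15×10⁻⁵
On a pressure surface, geostrophic balance gives V_g = (g/f)|∂Z/∂n|:
V_g = 9.81 × 9.15×10⁻⁵ / 1.39×10⁻⁴ = 6.44 m/s
Converting: 6.44 m/s × 3.6 = 23 km/h

23 km/h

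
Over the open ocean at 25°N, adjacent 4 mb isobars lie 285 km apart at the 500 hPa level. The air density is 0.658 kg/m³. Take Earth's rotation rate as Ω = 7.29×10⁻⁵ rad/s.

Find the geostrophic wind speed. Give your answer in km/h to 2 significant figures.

Coriolis parameter at 25°N:
f = 2Ω sin φ = 2 × 7.29×10⁻⁵ × sin 25° = 6.16×10⁻⁵ s⁻¹
Pressure gradient: |∂P/∂n| = 400 Pa / 285000 m = 1.40×10⁻³ Pa/m
Geostrophic balance (pressure-gradient force = Coriolis force):
V_g = (1/(fρ)) |∂P/∂n| = 1.40×10⁻³ / (6.16×10⁻⁵ × 0.658) = 34.6 m/s
Converting: 34.6 m/s × 3.6 = 120 km/h

120 km/h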